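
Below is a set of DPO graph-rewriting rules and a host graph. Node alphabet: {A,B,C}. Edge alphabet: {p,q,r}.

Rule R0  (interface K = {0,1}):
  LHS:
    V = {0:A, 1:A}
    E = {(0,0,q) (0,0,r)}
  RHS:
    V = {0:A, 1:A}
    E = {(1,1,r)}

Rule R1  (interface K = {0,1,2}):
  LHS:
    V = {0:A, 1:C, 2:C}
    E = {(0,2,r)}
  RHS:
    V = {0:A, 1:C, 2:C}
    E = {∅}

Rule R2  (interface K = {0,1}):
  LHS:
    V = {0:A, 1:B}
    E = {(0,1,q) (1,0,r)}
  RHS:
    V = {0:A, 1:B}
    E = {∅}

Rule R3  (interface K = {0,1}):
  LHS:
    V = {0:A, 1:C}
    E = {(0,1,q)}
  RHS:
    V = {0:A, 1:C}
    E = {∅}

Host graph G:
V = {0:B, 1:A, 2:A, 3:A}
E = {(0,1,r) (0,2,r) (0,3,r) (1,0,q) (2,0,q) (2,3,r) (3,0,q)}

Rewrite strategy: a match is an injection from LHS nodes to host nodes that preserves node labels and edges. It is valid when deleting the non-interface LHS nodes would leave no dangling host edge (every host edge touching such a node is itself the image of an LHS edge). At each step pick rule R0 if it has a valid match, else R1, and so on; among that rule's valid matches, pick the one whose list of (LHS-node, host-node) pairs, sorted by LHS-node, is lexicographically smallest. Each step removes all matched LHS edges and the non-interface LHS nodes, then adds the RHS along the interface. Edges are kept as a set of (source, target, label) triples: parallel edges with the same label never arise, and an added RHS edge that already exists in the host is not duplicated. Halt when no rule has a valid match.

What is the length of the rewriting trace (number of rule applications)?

Answer: 3

Derivation:
[0] host  ⇒  4 nodes, 7 edges  {0-r->1 0-r->2 0-r->3 1-q->0 2-q->0 2-r->3 3-q->0}
[1] R2 @ {0↦1, 1↦0}  ⇒  4 nodes, 5 edges  {0-r->2 0-r->3 2-q->0 2-r->3 3-q->0}
[2] R2 @ {0↦2, 1↦0}  ⇒  4 nodes, 3 edges  {0-r->3 2-r->3 3-q->0}
[3] R2 @ {0↦3, 1↦0}  ⇒  4 nodes, 1 edges  {2-r->3}
normal form: no rule applies after step 3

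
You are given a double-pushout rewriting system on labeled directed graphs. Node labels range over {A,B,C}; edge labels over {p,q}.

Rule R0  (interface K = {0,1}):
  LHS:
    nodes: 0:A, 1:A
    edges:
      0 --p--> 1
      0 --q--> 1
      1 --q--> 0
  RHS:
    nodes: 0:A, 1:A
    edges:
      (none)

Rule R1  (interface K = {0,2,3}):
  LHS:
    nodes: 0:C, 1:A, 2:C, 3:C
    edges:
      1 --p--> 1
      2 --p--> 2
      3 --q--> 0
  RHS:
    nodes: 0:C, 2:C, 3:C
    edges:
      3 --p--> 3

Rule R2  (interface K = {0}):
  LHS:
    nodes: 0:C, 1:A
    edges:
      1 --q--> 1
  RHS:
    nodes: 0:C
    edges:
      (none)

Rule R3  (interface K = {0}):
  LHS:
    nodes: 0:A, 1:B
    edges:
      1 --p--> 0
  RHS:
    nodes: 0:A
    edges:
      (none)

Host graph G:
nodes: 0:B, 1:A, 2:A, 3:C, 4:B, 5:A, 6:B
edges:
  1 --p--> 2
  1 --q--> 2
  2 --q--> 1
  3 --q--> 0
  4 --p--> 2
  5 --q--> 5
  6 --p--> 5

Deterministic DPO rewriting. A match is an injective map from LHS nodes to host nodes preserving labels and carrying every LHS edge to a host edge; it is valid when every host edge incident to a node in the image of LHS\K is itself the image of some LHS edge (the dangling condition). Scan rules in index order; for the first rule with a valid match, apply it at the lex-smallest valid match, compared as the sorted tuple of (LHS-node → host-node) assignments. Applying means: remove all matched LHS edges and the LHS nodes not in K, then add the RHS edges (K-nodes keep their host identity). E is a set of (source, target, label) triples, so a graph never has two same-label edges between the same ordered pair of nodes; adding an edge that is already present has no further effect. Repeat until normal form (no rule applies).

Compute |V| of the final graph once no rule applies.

start.  V:7 E:7  edges: 1-p->2 1-q->2 2-q->1 3-q->0 4-p->2 5-q->5 6-p->5
1. fire R0 via {0↦1, 1↦2}  →  V:7 E:4  edges: 3-q->0 4-p->2 5-q->5 6-p->5
2. fire R3 via {0↦2, 1↦4}  →  V:6 E:3  edges: 3-q->0 5-q->5 6-p->5
3. fire R3 via {0↦5, 1↦6}  →  V:5 E:2  edges: 3-q->0 5-q->5
4. fire R2 via {0↦3, 1↦5}  →  V:4 E:1  edges: 3-q->0
normal form: no rule applies after step 4
NF nodes: {0:B, 1:A, 2:A, 3:C}

Answer: 4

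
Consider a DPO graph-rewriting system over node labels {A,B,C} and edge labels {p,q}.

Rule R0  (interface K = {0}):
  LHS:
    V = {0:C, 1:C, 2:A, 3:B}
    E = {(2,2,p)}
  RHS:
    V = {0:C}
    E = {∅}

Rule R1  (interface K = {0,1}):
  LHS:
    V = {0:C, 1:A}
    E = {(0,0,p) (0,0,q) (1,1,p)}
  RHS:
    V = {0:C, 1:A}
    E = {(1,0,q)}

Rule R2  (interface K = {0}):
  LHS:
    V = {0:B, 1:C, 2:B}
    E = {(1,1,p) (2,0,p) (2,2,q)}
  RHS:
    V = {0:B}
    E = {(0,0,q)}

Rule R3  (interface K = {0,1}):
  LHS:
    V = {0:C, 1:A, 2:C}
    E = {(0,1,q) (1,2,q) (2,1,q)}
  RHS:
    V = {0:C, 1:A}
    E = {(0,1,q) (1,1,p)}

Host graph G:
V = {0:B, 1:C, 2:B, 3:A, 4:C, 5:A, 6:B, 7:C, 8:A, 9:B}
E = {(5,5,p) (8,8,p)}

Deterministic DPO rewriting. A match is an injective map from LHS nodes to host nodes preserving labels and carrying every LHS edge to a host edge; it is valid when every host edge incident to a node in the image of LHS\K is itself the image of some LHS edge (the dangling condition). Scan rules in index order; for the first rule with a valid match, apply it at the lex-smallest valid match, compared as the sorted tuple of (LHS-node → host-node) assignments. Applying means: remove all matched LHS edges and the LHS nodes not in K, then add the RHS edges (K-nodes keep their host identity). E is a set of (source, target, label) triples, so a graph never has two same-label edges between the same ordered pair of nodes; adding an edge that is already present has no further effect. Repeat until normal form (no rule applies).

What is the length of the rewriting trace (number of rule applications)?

Answer: 2

Rewrite trace:
[0] host  ⇒  10 nodes, 2 edges  {5-p->5 8-p->8}
[1] R0 @ {0↦1, 1↦4, 2↦5, 3↦0}  ⇒  7 nodes, 1 edges  {8-p->8}
[2] R0 @ {0↦1, 1↦7, 2↦8, 3↦2}  ⇒  4 nodes, 0 edges  {∅}
normal form: no rule applies after step 2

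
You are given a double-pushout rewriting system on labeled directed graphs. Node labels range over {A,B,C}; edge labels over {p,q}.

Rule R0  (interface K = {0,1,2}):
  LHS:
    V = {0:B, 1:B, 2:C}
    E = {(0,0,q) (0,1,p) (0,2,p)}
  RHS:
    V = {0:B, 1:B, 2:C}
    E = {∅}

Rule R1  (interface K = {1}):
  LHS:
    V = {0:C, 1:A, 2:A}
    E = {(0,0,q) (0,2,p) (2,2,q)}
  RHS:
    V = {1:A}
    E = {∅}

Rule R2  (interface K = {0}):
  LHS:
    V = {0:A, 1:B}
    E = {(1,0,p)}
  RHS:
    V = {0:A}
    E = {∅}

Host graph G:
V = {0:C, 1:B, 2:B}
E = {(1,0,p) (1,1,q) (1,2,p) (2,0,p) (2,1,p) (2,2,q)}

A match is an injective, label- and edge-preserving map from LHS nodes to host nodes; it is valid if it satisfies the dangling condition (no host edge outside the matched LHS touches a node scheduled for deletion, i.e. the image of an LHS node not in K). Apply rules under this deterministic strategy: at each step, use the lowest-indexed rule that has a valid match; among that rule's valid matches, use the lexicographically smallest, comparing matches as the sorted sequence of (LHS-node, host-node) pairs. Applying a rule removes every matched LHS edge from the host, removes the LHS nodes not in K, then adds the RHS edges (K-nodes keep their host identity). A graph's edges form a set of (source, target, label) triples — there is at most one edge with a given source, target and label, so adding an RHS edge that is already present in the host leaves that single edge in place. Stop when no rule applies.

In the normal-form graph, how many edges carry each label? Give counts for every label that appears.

Answer: (no edges)

Rewrite trace:
start.  V:3 E:6  edges: 1-p->0 1-q->1 1-p->2 2-p->0 2-p->1 2-q->2
1. fire R0 via {0↦1, 1↦2, 2↦0}  →  V:3 E:3  edges: 2-p->0 2-p->1 2-q->2
2. fire R0 via {0↦2, 1↦1, 2↦0}  →  V:3 E:0  edges: ∅
halt: no rule applies after step 2
NF edges: []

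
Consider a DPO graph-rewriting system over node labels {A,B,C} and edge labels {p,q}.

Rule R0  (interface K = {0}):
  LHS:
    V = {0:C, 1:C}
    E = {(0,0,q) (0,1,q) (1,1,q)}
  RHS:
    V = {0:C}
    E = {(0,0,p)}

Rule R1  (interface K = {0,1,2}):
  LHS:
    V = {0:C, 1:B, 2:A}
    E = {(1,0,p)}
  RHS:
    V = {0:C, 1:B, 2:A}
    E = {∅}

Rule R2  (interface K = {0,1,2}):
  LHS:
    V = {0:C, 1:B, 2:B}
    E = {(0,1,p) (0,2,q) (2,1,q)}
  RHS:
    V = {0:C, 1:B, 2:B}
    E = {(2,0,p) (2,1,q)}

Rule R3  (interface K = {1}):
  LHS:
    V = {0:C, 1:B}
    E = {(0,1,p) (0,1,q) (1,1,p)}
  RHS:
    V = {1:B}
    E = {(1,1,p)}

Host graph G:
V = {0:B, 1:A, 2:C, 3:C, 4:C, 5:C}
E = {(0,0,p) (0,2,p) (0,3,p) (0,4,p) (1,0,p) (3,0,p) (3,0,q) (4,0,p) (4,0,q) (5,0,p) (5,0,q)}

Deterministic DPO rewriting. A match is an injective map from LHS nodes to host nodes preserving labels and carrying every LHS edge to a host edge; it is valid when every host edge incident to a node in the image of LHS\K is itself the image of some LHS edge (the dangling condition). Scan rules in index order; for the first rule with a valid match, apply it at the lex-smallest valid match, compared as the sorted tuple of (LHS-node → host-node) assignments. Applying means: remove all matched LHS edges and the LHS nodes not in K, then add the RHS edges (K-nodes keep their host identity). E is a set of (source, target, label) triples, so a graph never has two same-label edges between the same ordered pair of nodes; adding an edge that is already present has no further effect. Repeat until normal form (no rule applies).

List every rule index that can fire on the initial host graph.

R0: no valid match — LHS pattern not found
R1: 3 valid matches — {0↦2, 1↦0, 2↦1}, {0↦3, 1↦0, 2↦1}, {0↦4, 1↦0, 2↦1}
R2: no valid match — LHS pattern not found
R3: 1 valid match — {0↦5, 1↦0}

Answer: [R1,R3]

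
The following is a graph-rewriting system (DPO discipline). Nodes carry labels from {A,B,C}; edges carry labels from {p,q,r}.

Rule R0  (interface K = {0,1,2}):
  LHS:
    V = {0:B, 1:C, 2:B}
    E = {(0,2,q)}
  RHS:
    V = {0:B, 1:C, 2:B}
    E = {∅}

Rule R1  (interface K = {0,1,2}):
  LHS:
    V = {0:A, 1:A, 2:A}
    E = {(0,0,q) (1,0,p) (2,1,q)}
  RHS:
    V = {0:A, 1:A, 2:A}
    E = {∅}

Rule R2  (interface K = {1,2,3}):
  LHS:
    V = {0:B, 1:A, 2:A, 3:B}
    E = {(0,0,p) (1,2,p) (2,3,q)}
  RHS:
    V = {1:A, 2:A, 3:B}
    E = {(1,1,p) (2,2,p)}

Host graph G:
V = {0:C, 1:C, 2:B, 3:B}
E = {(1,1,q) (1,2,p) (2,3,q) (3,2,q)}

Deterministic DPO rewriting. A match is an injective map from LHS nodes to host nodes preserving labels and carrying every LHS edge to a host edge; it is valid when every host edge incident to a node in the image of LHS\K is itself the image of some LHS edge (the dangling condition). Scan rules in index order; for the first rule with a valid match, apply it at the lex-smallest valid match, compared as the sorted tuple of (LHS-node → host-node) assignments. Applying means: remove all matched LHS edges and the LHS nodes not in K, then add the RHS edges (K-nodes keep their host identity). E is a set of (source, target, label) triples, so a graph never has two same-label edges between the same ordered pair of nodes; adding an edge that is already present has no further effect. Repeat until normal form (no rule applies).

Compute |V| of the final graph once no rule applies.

initial: |V|=4 |E|=4  E = 1-q->1 1-p->2 2-q->3 3-q->2
step 1: apply R0 at {0↦2, 1↦0, 2↦3}  → |V|=4 |E|=3  E = 1-q->1 1-p->2 3-q->2
step 2: apply R0 at {0↦3, 1↦0, 2↦2}  → |V|=4 |E|=2  E = 1-q->1 1-p->2
final graph: no rule applies after step 2
NF nodes: {0:C, 1:C, 2:B, 3:B}

Answer: 4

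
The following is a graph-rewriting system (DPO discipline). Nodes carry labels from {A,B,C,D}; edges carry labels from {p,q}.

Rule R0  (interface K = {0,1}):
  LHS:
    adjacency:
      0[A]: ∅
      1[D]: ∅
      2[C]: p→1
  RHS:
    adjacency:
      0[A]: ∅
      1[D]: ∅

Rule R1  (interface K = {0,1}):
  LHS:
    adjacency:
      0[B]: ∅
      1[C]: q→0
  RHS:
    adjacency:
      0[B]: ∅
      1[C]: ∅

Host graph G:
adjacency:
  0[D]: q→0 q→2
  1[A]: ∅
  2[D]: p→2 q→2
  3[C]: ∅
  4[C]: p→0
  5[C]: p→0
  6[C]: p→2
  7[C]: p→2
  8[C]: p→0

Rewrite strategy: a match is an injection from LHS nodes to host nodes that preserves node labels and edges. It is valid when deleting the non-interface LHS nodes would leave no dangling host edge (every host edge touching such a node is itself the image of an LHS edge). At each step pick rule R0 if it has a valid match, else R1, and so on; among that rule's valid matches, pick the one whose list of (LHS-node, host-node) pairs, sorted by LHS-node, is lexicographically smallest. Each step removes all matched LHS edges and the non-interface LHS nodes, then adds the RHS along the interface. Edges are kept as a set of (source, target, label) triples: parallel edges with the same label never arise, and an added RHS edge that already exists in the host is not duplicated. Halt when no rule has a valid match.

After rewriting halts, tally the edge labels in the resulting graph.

Answer: p:1 q:3

Derivation:
start.  V:9 E:9  edges: 0-q->0 0-q->2 2-p->2 2-q->2 4-p->0 5-p->0 6-p->2 7-p->2 8-p->0
1. fire R0 via {0↦1, 1↦0, 2↦4}  →  V:8 E:8  edges: 0-q->0 0-q->2 2-p->2 2-q->2 5-p->0 6-p->2 7-p->2 8-p->0
2. fire R0 via {0↦1, 1↦0, 2↦5}  →  V:7 E:7  edges: 0-q->0 0-q->2 2-p->2 2-q->2 6-p->2 7-p->2 8-p->0
3. fire R0 via {0↦1, 1↦0, 2↦8}  →  V:6 E:6  edges: 0-q->0 0-q->2 2-p->2 2-q->2 6-p->2 7-p->2
4. fire R0 via {0↦1, 1↦2, 2↦6}  →  V:5 E:5  edges: 0-q->0 0-q->2 2-p->2 2-q->2 7-p->2
5. fire R0 via {0↦1, 1↦2, 2↦7}  →  V:4 E:4  edges: 0-q->0 0-q->2 2-p->2 2-q->2
normal form: no rule applies after step 5
NF edges: [(0, 0, 'q'), (0, 2, 'q'), (2, 2, 'p'), (2, 2, 'q')]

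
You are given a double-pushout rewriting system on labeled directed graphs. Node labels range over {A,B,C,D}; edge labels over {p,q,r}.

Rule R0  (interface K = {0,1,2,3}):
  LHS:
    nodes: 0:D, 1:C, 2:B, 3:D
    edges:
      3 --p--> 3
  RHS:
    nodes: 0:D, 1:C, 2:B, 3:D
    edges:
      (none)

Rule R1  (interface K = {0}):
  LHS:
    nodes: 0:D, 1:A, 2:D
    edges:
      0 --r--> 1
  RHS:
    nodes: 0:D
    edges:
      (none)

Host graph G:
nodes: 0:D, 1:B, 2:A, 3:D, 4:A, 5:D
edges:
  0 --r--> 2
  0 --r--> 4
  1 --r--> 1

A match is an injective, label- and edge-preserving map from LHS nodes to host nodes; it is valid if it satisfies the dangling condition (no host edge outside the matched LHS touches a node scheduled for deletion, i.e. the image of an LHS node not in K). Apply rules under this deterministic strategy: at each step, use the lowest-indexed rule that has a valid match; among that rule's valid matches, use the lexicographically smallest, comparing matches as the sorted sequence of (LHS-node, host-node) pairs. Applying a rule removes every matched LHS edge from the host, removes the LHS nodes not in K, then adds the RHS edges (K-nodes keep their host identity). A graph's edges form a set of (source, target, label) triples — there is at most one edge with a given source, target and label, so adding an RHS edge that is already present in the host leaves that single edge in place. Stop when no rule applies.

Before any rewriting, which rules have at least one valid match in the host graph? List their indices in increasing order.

R0: no valid match — LHS pattern not found
R1: 4 valid matches — {0↦0, 1↦2, 2↦3}, {0↦0, 1↦2, 2↦5}, {0↦0, 1↦4, 2↦3} (+1 more)

Answer: [R1]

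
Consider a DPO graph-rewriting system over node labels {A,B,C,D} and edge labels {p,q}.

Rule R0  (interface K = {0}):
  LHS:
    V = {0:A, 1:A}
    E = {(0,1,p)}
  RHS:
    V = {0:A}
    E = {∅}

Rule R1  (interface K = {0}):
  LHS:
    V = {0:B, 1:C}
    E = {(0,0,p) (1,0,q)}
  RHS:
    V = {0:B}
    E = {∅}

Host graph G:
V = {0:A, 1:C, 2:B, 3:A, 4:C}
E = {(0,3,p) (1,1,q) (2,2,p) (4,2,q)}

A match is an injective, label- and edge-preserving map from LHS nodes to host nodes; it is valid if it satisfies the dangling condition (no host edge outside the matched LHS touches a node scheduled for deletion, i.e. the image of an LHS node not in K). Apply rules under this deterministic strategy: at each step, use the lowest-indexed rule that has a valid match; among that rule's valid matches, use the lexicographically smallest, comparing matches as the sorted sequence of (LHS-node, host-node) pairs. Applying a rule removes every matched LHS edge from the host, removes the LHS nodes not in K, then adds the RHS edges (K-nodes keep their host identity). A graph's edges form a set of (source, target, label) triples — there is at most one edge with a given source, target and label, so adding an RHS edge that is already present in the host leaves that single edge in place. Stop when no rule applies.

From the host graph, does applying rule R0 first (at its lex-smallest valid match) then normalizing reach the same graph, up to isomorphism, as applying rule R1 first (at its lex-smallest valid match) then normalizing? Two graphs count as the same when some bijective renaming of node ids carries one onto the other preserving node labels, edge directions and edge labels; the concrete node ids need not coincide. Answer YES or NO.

Answer: YES

Derivation:
branch R0-first: apply at {0↦0, 1↦3} → |E|=3, then 1 more step(s) → NF |V|=3 |E|=1 V={0:A, 1:C, 2:B} E=1-q->1
branch R1-first: apply at {0↦2, 1↦4} → |E|=2, then 1 more step(s) → NF |V|=3 |E|=1 V={0:A, 1:C, 2:B} E=1-q->1
graphs isomorphic (equal up to label-preserving node renaming)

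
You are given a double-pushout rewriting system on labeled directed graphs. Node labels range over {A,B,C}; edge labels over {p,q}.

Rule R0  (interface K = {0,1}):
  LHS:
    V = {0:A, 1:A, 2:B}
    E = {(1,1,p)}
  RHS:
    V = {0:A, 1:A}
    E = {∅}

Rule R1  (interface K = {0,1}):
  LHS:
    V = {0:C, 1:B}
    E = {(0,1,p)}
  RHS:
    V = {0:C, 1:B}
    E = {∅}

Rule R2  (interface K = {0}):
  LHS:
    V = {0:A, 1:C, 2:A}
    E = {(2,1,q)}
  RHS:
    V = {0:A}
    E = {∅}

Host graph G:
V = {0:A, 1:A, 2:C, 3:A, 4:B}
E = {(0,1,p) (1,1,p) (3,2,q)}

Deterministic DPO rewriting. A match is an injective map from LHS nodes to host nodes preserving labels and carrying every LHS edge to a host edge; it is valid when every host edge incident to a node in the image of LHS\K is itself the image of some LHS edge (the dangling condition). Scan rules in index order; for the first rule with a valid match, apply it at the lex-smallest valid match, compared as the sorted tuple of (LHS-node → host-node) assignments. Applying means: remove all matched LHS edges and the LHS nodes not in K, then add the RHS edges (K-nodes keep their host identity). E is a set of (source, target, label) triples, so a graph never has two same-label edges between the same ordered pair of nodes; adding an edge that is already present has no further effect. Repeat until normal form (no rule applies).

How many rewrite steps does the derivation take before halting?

Answer: 2

Derivation:
initial: |V|=5 |E|=3  E = 0-p->1 1-p->1 3-q->2
step 1: apply R0 at {0↦0, 1↦1, 2↦4}  → |V|=4 |E|=2  E = 0-p->1 3-q->2
step 2: apply R2 at {0↦0, 1↦2, 2↦3}  → |V|=2 |E|=1  E = 0-p->1
final graph: no rule applies after step 2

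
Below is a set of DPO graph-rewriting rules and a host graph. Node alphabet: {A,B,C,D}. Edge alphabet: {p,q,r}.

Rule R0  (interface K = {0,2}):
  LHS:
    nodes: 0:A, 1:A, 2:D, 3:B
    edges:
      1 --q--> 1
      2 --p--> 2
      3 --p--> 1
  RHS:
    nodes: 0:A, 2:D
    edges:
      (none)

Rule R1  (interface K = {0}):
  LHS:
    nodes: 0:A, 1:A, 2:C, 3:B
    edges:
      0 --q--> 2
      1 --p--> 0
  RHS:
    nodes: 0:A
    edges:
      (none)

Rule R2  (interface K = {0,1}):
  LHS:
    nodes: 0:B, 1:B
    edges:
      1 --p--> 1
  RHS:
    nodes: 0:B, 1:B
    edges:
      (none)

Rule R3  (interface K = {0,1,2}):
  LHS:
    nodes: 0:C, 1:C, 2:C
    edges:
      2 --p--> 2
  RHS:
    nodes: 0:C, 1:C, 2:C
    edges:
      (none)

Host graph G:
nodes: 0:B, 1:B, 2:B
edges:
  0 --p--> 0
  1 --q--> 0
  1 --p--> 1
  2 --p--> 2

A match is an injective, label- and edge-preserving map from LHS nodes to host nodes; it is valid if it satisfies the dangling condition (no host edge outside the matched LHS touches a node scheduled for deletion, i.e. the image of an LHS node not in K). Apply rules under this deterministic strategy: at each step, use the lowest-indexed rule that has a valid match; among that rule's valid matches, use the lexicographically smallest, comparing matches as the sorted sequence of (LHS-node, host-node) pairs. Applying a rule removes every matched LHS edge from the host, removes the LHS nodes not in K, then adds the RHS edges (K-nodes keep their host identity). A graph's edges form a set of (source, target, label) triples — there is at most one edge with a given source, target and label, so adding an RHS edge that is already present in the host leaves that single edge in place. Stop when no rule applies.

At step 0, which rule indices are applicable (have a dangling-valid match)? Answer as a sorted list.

Answer: [R2]

Steps:
R0: no valid match — LHS pattern not found
R1: no valid match — LHS pattern not found
R2: 6 valid matches — {0↦0, 1↦1}, {0↦0, 1↦2}, {0↦1, 1↦0} (+3 more)
R3: no valid match — LHS pattern not found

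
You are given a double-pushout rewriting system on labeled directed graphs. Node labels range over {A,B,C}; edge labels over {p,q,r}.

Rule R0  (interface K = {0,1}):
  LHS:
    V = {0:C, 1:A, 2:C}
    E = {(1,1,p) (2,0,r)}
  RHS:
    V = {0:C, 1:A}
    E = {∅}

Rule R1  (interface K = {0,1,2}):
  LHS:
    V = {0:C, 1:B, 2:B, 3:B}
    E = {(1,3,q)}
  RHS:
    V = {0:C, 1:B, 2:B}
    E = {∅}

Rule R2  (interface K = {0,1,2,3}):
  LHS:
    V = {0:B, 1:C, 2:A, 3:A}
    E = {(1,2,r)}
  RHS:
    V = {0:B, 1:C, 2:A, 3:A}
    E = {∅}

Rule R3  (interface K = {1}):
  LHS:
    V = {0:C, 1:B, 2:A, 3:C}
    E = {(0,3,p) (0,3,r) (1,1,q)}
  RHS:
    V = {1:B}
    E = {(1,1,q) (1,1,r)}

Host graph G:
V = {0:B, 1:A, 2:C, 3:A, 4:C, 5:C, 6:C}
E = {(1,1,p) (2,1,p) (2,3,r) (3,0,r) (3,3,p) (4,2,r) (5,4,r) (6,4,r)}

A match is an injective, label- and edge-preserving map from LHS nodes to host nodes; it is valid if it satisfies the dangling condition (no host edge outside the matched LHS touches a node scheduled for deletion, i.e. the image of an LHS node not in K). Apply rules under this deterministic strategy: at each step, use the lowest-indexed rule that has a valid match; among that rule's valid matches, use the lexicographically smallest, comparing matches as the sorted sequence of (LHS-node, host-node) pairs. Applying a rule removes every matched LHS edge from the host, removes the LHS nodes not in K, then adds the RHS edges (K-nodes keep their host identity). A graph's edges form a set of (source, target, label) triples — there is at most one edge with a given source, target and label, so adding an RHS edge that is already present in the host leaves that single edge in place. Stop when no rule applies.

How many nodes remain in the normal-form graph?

Answer: 5

Rewrite trace:
initial: |V|=7 |E|=8  E = 1-p->1 2-p->1 2-r->3 3-r->0 3-p->3 4-r->2 5-r->4 6-r->4
step 1: apply R0 at {0↦4, 1↦1, 2↦5}  → |V|=6 |E|=6  E = 2-p->1 2-r->3 3-r->0 3-p->3 4-r->2 6-r->4
step 2: apply R0 at {0↦4, 1↦3, 2↦6}  → |V|=5 |E|=4  E = 2-p->1 2-r->3 3-r->0 4-r->2
step 3: apply R2 at {0↦0, 1↦2, 2↦3, 3↦1}  → |V|=5 |E|=3  E = 2-p->1 3-r->0 4-r->2
normal form: no rule applies after step 3
NF nodes: {0:B, 1:A, 2:C, 3:A, 4:C}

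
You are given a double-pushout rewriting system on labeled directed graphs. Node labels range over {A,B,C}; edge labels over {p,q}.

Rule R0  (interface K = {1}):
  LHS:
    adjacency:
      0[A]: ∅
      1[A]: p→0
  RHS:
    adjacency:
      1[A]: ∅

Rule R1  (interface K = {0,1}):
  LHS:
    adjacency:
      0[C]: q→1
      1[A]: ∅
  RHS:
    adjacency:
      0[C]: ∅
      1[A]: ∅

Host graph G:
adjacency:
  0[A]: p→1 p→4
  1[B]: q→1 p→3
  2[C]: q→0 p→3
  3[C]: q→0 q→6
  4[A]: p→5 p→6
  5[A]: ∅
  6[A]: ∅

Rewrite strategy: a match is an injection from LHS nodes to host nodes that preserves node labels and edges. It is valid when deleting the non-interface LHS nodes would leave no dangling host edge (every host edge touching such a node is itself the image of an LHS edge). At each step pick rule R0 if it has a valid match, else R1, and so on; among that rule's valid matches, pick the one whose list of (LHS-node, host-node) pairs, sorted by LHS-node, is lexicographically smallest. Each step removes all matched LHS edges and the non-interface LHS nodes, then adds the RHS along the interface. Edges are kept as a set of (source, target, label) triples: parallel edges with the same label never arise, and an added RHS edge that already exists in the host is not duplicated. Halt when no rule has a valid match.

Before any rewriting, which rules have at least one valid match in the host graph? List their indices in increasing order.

Answer: [R0,R1]

Derivation:
R0: 1 valid match — {0↦5, 1↦4}
R1: 3 valid matches — {0↦2, 1↦0}, {0↦3, 1↦0}, {0↦3, 1↦6}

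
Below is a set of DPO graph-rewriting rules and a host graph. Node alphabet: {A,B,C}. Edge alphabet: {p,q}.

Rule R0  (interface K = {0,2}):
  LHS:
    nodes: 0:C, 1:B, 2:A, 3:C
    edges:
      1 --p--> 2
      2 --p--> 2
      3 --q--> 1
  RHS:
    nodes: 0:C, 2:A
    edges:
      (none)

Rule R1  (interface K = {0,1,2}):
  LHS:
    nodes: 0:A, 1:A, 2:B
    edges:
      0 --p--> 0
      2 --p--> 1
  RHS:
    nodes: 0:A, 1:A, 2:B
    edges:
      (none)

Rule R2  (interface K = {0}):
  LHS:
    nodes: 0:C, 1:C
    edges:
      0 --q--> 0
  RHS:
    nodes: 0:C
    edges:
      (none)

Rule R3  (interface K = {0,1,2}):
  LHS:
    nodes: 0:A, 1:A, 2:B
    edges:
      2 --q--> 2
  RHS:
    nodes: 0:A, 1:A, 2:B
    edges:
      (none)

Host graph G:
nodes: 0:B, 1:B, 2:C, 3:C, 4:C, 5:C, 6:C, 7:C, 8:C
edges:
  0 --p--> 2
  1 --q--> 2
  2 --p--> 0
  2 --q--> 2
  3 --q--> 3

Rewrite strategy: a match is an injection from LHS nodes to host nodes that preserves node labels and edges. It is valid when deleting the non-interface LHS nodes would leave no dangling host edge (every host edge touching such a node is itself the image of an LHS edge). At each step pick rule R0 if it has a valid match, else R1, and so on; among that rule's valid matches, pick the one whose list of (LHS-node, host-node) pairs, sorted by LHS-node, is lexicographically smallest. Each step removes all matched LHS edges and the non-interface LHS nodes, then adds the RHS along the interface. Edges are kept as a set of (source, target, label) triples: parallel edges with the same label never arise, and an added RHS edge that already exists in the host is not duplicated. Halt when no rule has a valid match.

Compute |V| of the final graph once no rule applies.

Answer: 7

Steps:
initial: |V|=9 |E|=5  E = 0-p->2 1-q->2 2-p->0 2-q->2 3-q->3
step 1: apply R2 at {0↦2, 1↦4}  → |V|=8 |E|=4  E = 0-p->2 1-q->2 2-p->0 3-q->3
step 2: apply R2 at {0↦3, 1↦5}  → |V|=7 |E|=3  E = 0-p->2 1-q->2 2-p->0
normal form: no rule applies after step 2
NF nodes: {0:B, 1:B, 2:C, 3:C, 6:C, 7:C, 8:C}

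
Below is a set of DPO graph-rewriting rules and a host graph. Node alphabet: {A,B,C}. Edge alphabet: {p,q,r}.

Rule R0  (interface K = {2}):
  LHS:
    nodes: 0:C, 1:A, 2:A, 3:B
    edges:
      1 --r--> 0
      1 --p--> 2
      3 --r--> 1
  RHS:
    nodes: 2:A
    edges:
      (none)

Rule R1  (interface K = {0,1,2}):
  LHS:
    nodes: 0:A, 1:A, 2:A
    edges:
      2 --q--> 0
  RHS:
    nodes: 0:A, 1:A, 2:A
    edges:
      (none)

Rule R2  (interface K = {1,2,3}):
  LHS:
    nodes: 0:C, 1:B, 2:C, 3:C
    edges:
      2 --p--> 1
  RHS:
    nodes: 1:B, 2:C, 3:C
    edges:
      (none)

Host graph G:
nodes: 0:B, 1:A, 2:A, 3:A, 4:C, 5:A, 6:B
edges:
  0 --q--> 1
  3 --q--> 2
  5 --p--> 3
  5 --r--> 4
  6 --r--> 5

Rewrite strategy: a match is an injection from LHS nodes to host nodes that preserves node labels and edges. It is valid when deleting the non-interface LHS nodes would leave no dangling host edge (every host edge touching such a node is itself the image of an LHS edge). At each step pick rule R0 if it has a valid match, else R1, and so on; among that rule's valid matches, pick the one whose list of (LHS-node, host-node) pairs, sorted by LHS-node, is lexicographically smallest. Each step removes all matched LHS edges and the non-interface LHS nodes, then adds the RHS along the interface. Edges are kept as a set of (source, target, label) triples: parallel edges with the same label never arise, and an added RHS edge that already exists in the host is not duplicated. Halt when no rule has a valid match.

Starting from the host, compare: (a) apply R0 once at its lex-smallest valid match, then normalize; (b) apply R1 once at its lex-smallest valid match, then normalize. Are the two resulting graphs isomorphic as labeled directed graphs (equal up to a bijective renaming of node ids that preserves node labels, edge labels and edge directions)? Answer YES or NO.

Answer: YES

Derivation:
branch R0-first: apply at {0↦4, 1↦5, 2↦3, 3↦6} → |E|=2, then 1 more step(s) → NF |V|=4 |E|=1 V={0:B, 1:A, 2:A, 3:A} E=0-q->1
branch R1-first: apply at {0↦2, 1↦1, 2↦3} → |E|=4, then 1 more step(s) → NF |V|=4 |E|=1 V={0:B, 1:A, 2:A, 3:A} E=0-q->1
graphs isomorphic (equal up to label-preserving node renaming)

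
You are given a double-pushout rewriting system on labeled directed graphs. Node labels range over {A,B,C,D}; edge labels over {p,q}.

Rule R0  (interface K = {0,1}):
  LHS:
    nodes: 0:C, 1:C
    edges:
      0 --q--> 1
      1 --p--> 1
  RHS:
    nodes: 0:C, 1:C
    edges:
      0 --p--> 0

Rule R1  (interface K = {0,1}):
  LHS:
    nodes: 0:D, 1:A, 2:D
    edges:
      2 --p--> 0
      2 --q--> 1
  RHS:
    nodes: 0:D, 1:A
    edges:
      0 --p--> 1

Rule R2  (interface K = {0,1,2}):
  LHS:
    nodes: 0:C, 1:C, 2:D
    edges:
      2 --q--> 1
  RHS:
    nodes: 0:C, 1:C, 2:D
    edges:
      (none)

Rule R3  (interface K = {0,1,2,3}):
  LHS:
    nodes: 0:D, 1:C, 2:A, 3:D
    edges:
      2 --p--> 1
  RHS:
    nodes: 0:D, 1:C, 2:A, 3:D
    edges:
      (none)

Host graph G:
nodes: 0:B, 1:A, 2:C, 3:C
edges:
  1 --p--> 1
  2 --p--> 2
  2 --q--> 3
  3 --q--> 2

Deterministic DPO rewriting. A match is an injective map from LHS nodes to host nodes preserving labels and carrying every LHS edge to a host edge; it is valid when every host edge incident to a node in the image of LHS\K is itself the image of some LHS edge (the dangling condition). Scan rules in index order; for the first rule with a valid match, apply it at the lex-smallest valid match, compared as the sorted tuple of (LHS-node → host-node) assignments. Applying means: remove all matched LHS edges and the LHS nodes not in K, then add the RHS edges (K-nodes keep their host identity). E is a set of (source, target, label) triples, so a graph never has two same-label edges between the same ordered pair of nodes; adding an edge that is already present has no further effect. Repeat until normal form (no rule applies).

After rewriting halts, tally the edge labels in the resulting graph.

initial: |V|=4 |E|=4  E = 1-p->1 2-p->2 2-q->3 3-q->2
step 1: apply R0 at {0↦3, 1↦2}  → |V|=4 |E|=3  E = 1-p->1 2-q->3 3-p->3
step 2: apply R0 at {0↦2, 1↦3}  → |V|=4 |E|=2  E = 1-p->1 2-p->2
normal form: no rule applies after step 2
NF edges: [(1, 1, 'p'), (2, 2, 'p')]

Answer: p:2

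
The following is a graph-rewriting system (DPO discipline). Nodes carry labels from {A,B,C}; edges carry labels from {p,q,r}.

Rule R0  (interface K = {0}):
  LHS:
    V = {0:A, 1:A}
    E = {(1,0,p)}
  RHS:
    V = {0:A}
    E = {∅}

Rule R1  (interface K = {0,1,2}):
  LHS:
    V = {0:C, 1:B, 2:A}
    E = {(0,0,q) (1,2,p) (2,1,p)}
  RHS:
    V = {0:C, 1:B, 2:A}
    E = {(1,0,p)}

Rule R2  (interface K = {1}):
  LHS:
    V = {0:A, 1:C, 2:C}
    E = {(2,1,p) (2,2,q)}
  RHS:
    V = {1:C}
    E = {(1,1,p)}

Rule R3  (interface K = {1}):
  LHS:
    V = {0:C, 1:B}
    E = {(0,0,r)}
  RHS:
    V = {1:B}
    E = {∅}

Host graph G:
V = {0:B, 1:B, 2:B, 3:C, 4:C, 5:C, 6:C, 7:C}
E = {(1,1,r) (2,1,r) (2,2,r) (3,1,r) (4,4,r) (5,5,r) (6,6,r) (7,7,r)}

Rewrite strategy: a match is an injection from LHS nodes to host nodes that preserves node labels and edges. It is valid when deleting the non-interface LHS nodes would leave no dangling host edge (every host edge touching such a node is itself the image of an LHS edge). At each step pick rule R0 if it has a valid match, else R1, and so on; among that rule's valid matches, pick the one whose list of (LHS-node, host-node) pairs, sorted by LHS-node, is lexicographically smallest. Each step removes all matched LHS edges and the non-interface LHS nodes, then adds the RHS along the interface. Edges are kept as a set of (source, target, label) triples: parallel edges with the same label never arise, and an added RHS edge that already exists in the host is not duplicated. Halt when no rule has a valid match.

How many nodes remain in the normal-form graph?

Answer: 4

Steps:
initial: |V|=8 |E|=8  E = 1-r->1 2-r->1 2-r->2 3-r->1 4-r->4 5-r->5 6-r->6 7-r->7
step 1: apply R3 at {0↦4, 1↦0}  → |V|=7 |E|=7  E = 1-r->1 2-r->1 2-r->2 3-r->1 5-r->5 6-r->6 7-r->7
step 2: apply R3 at {0↦5, 1↦0}  → |V|=6 |E|=6  E = 1-r->1 2-r->1 2-r->2 3-r->1 6-r->6 7-r->7
step 3: apply R3 at {0↦6, 1↦0}  → |V|=5 |E|=5  E = 1-r->1 2-r->1 2-r->2 3-r->1 7-r->7
step 4: apply R3 at {0↦7, 1↦0}  → |V|=4 |E|=4  E = 1-r->1 2-r->1 2-r->2 3-r->1
normal form: no rule applies after step 4
NF nodes: {0:B, 1:B, 2:B, 3:C}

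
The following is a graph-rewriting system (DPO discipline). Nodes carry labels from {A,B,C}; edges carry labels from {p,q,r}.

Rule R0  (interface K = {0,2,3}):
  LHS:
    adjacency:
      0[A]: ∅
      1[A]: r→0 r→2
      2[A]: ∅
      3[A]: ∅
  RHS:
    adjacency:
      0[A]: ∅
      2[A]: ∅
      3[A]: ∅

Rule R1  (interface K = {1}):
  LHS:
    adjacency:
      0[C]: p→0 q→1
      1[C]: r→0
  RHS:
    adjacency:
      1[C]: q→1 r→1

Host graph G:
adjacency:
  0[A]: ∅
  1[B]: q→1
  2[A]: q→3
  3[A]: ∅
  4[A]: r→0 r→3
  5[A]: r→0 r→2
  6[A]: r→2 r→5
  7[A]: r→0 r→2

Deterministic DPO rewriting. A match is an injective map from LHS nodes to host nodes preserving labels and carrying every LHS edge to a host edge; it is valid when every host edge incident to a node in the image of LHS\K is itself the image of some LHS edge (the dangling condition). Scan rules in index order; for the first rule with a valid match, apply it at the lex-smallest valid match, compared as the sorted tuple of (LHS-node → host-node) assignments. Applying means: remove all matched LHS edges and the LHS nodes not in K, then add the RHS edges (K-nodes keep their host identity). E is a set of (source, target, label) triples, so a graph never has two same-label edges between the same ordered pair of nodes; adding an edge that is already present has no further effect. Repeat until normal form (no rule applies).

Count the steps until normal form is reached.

Answer: 4

Rewrite trace:
start.  V:8 E:10  edges: 1-q->1 2-q->3 4-r->0 4-r->3 5-r->0 5-r->2 6-r->2 6-r->5 7-r->0 7-r->2
1. fire R0 via {0↦0, 1↦4, 2↦3, 3↦2}  →  V:7 E:8  edges: 1-q->1 2-q->3 5-r->0 5-r->2 6-r->2 6-r->5 7-r->0 7-r->2
2. fire R0 via {0↦0, 1↦7, 2↦2, 3↦3}  →  V:6 E:6  edges: 1-q->1 2-q->3 5-r->0 5-r->2 6-r->2 6-r->5
3. fire R0 via {0↦2, 1↦6, 2↦5, 3↦0}  →  V:5 E:4  edges: 1-q->1 2-q->3 5-r->0 5-r->2
4. fire R0 via {0↦0, 1↦5, 2↦2, 3↦3}  →  V:4 E:2  edges: 1-q->1 2-q->3
normal form: no rule applies after step 4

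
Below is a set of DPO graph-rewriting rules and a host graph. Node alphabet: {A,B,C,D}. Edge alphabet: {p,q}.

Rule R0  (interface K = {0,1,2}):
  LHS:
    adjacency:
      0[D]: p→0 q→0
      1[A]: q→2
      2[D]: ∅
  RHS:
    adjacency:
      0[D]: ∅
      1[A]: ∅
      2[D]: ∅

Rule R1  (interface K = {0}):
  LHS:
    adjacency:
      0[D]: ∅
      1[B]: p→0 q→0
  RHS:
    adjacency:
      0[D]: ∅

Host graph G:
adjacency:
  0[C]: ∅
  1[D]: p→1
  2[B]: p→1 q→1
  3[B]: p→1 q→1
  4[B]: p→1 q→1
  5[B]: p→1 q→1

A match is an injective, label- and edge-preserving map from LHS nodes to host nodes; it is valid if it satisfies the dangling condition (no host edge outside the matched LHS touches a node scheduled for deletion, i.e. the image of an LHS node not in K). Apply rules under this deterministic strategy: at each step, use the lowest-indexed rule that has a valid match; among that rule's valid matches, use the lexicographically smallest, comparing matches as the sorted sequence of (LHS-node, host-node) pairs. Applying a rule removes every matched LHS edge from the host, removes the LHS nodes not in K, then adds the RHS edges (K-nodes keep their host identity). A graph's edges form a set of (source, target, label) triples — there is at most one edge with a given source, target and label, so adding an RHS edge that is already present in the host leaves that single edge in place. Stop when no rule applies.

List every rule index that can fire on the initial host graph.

R0: no valid match — LHS pattern not found
R1: 4 valid matches — {0↦1, 1↦2}, {0↦1, 1↦3}, {0↦1, 1↦4} (+1 more)

Answer: [R1]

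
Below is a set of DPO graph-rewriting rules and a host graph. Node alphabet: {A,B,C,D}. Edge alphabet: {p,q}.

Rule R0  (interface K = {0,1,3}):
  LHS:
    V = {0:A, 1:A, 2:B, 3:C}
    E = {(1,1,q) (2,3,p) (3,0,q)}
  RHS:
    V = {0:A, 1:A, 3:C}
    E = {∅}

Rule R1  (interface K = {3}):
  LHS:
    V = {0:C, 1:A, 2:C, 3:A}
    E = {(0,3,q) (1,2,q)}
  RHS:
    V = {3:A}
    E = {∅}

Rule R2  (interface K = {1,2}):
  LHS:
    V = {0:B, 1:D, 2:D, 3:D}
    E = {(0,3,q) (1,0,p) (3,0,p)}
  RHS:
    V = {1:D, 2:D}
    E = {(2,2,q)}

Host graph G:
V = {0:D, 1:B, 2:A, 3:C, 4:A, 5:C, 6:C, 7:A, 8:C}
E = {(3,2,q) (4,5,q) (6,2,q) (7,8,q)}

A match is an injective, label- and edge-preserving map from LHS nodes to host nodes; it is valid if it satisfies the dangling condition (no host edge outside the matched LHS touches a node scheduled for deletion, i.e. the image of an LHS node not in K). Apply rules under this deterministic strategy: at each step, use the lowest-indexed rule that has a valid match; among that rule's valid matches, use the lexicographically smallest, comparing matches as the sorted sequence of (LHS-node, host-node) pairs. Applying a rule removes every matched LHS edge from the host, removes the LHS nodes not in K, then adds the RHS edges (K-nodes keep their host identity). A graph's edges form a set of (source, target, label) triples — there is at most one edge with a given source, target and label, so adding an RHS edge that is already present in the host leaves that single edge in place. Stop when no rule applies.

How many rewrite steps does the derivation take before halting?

initial: |V|=9 |E|=4  E = 3-q->2 4-q->5 6-q->2 7-q->8
step 1: apply R1 at {0↦3, 1↦4, 2↦5, 3↦2}  → |V|=6 |E|=2  E = 6-q->2 7-q->8
step 2: apply R1 at {0↦6, 1↦7, 2↦8, 3↦2}  → |V|=3 |E|=0  E = ∅
halt: no rule applies after step 2

Answer: 2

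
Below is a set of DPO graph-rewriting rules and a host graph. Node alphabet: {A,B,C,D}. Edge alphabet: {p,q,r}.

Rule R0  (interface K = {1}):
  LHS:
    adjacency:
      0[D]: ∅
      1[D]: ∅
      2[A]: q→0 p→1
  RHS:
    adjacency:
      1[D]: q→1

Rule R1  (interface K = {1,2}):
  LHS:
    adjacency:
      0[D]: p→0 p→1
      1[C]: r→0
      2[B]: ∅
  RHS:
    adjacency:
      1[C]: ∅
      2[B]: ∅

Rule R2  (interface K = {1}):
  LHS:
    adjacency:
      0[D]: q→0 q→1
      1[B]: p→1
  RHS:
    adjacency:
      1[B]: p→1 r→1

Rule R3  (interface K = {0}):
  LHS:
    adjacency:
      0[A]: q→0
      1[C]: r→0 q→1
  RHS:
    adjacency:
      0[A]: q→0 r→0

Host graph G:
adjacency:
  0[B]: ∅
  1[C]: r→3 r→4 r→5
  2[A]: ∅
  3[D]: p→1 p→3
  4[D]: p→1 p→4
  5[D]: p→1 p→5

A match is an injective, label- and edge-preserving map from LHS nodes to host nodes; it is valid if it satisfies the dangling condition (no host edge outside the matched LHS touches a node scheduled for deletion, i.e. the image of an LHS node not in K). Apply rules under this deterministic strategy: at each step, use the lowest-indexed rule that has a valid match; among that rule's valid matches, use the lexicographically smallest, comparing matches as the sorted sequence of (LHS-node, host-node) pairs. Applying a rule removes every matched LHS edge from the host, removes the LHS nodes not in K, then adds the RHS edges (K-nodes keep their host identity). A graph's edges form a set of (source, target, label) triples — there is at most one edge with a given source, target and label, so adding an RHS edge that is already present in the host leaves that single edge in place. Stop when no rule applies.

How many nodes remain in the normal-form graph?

Answer: 3

Derivation:
start.  V:6 E:9  edges: 1-r->3 1-r->4 1-r->5 3-p->1 3-p->3 4-p->1 4-p->4 5-p->1 5-p->5
1. fire R1 via {0↦3, 1↦1, 2↦0}  →  V:5 E:6  edges: 1-r->4 1-r->5 4-p->1 4-p->4 5-p->1 5-p->5
2. fire R1 via {0↦4, 1↦1, 2↦0}  →  V:4 E:3  edges: 1-r->5 5-p->1 5-p->5
3. fire R1 via {0↦5, 1↦1, 2↦0}  →  V:3 E:0  edges: ∅
final graph: no rule applies after step 3
NF nodes: {0:B, 1:C, 2:A}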